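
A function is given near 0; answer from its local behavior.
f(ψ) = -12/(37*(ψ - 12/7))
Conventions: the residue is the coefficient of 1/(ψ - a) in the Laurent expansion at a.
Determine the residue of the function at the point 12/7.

The residue is -12/37.

At the order-1 pole 12/7 set g(ψ) = (ψ - (12/7))*f(ψ) = -12/37.
Simple pole: residue = g(a) at a = 12/7, which is -12/37.


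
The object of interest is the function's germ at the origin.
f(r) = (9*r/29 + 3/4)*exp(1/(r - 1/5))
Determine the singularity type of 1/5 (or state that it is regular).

The point is an essential singularity.

The exponent 1/(r - (1/5)) has a pole at 1/5, so exp(1/(r - (1/5))) takes every nonzero value near it: an essential singularity (not a pole of any order).


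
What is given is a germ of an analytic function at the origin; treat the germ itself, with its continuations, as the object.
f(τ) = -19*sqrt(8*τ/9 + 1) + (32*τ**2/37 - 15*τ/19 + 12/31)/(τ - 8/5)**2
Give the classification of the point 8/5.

The denominator factor τ - 8/5 vanishes at 8/5 and appears to the power 2; the numerator there equals 728972/544825, nonzero, and no other factor vanishes.
The branch terms are analytic at this point.
Hence a pole whose order is the multiplicity, 2.

The point is a pole of order 2.


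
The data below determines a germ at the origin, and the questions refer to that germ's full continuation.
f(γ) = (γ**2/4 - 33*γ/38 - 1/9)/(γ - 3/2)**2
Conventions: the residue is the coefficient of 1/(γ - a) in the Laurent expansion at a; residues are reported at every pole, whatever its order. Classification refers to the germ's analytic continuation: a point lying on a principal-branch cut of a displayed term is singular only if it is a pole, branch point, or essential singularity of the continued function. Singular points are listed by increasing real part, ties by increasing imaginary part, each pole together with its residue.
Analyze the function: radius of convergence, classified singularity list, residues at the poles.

Radius of convergence at 0: 3/2.
At 3/2: a pole of order 2; residue -9/76.

Denominator factor (γ - 3/2)^2: pole of order 2 at 3/2, modulus 3/2.
The radius of convergence is the smallest modulus among the singular points: 3/2.
At the order-2 pole 3/2 set g(γ) = (γ - (3/2))^2*f(γ) = γ**2/4 - 33*γ/38 - 1/9.
Order-2 pole: residue = g'(a); g'(3/2) = -9/76, so the residue is -9/76.


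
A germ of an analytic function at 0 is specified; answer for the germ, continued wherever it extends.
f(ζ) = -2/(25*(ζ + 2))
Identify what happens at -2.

The denominator factor ζ + 2 vanishes at -2 and appears to the power 1; the numerator there equals -2/25, nonzero, and no other factor vanishes.
Hence a pole whose order is the multiplicity, 1.

The point is a pole of order 1.


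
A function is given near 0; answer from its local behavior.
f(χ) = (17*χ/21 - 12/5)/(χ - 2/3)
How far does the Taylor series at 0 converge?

The radius of convergence is 2/3.

Denominator factor (χ - 2/3): pole of order 1 at 2/3, modulus 2/3.
The radius of convergence is the smallest modulus among the singular points: 2/3.


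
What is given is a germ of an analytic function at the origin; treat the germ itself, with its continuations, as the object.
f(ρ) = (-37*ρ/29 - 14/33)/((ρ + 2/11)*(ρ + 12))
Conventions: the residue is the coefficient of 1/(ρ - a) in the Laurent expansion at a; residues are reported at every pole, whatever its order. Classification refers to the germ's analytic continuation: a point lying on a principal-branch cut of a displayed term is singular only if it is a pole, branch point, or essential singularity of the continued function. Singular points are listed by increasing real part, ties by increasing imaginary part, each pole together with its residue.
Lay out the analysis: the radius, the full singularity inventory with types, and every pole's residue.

Radius of convergence at 0: 2/11.
At -12: a pole of order 1; residue -7123/5655.
At -2/11: a pole of order 1; residue -92/5655.

Denominator factor (ρ + 2/11): pole of order 1 at -2/11, modulus 2/11.
Denominator factor (ρ + 12): pole of order 1 at -12, modulus 12.
The radius of convergence is the smallest modulus among the singular points: 2/11.
At the order-1 pole -12 set g(ρ) = (ρ - (-12))*f(ρ) = (-37*ρ/29 - 14/33)/(ρ + 2/11).
Simple pole: residue = g(a) at a = -12, which is -7123/5655.
At the order-1 pole -2/11 set g(ρ) = (ρ - (-2/11))*f(ρ) = (-37*ρ/29 - 14/33)/(ρ + 12).
Simple pole: residue = g(a) at a = -2/11, which is -92/5655.
List the singular points by increasing real part (a conjugate pair: the negative imaginary part first).


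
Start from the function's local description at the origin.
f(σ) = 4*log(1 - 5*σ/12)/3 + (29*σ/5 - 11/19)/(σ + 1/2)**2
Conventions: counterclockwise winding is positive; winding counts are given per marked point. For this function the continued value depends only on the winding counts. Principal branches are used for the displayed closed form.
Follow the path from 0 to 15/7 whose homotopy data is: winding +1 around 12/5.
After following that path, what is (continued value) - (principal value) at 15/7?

Continued minus principal equals (8/3)*pi*i.

The rational part is single-valued and drops out of the difference; each branch term changes only by its own monodromy.
(4/3)*log(1 - σ/(12/5)): each positive loop around 12/5 adds 2*pi*i to the log, so winding +1 contributes (4/3)*(1)*2*pi*i = (8/3)*pi*i.
Summing the contributions at σ = 15/7 gives (8/3)*pi*i.


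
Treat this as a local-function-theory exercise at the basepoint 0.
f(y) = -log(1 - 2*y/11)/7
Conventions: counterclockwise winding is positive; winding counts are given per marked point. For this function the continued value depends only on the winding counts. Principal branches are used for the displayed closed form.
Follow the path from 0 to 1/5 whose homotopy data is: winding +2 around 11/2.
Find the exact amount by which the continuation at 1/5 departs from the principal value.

The rational part is single-valued and drops out of the difference; each branch term changes only by its own monodromy.
(-1/7)*log(1 - y/(11/2)): each positive loop around 11/2 adds 2*pi*i to the log, so winding +2 contributes (-1/7)*(2)*2*pi*i = -(4/7)*pi*i.
Summing the contributions at y = 1/5 gives -(4/7)*pi*i.

Continued minus principal equals -(4/7)*pi*i.


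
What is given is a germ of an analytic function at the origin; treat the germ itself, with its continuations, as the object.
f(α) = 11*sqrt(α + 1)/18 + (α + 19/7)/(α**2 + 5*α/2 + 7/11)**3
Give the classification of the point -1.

The term (11/18)*sqrt(1 - α/(-1)) has argument 1 - -1/(-1) = 0 at -1: a square-root (algebraic, two-sheeted) branch point; the remaining terms are analytic or single-valued there.

The point is an algebraic (square-root) branch point.


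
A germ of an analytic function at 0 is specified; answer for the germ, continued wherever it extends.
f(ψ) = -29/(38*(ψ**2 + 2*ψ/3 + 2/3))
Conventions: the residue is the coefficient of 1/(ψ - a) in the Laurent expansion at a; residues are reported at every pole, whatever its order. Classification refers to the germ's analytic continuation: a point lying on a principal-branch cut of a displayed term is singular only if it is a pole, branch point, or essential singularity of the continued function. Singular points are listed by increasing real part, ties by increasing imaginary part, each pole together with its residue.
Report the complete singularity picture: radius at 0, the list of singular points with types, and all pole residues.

Denominator factor (ψ**2 + 2*ψ/3 + 2/3): discriminant -20/9, complex-conjugate roots (-1/3) + ((1/3)*sqrt(5))*i and (-1/3) - ((1/3)*sqrt(5))*i; poles of order 1, moduli (1/3)*sqrt(6) and (1/3)*sqrt(6).
The radius of convergence is the smallest modulus among the singular points: (1/3)*sqrt(6).
The factor ψ**2 + 2*ψ/3 + 2/3 splits as (ψ - a)(ψ - a') with a = (-1/3) - ((1/3)*sqrt(5))*i, a' = (-1/3) + ((1/3)*sqrt(5))*i. At the order-1 pole a set g(ψ) = (ψ - a)*f(ψ) = [-29/38] / (ψ - a').
Simple pole: residue = g(a) at a = (-1/3) - ((1/3)*sqrt(5))*i, which is -((87/380)*sqrt(5))*i.
The factor ψ**2 + 2*ψ/3 + 2/3 splits as (ψ - a)(ψ - a') with a = (-1/3) + ((1/3)*sqrt(5))*i, a' = (-1/3) - ((1/3)*sqrt(5))*i. At the order-1 pole a set g(ψ) = (ψ - a)*f(ψ) = [-29/38] / (ψ - a').
Simple pole: residue = g(a) at a = (-1/3) + ((1/3)*sqrt(5))*i, which is ((87/380)*sqrt(5))*i.
List the singular points by increasing real part (a conjugate pair: the negative imaginary part first).

Radius of convergence at 0: (1/3)*sqrt(6).
At (-1/3) - ((1/3)*sqrt(5))*i: a pole of order 1; residue -((87/380)*sqrt(5))*i.
At (-1/3) + ((1/3)*sqrt(5))*i: a pole of order 1; residue ((87/380)*sqrt(5))*i.


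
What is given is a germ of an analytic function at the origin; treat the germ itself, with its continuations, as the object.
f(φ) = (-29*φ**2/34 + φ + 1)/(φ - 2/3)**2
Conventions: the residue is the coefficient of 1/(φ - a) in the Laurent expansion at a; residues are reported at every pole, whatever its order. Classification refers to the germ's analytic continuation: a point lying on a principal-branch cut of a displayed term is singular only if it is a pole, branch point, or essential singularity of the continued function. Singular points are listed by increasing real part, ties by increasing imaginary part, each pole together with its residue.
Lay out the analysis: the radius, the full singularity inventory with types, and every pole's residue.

Denominator factor (φ - 2/3)^2: pole of order 2 at 2/3, modulus 2/3.
The radius of convergence is the smallest modulus among the singular points: 2/3.
At the order-2 pole 2/3 set g(φ) = (φ - (2/3))^2*f(φ) = -29*φ**2/34 + φ + 1.
Order-2 pole: residue = g'(a); g'(2/3) = -7/51, so the residue is -7/51.

Radius of convergence at 0: 2/3.
At 2/3: a pole of order 2; residue -7/51.


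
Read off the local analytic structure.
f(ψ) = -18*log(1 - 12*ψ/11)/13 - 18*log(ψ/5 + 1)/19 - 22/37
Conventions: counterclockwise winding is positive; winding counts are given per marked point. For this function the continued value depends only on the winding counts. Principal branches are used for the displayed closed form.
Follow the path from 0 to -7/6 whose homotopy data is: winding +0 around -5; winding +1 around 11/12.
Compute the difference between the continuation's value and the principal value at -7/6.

Continued minus principal equals -(36/13)*pi*i.

The rational part is single-valued and drops out of the difference; each branch term changes only by its own monodromy.
(-18/13)*log(1 - ψ/(11/12)): each positive loop around 11/12 adds 2*pi*i to the log, so winding +1 contributes (-18/13)*(1)*2*pi*i = -(36/13)*pi*i.
(-18/19)*log(1 - ψ/(-5)): winding 0 around -5, so this term returns to its principal value, contribution 0.
Summing the contributions at ψ = -7/6 gives -(36/13)*pi*i.


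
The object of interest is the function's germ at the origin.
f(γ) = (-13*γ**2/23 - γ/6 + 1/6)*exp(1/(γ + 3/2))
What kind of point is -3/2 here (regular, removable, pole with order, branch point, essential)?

The exponent 1/(γ - (-3/2)) has a pole at -3/2, so exp(1/(γ - (-3/2))) takes every nonzero value near it: an essential singularity (not a pole of any order).

The point is an essential singularity.


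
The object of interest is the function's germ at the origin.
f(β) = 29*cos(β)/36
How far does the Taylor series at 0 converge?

The radius of convergence is infinite.

The factor cos(β) is entire and contributes no finite singular point.
The polynomial part has no poles.
No finite singular points: the Taylor series at 0 converges everywhere.


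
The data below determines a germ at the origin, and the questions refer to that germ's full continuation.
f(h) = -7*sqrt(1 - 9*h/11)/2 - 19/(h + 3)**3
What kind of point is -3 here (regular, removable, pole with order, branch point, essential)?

The denominator factor h + 3 vanishes at -3 and appears to the power 3; the numerator there equals -19, nonzero, and no other factor vanishes.
The branch terms are analytic at this point.
Hence a pole whose order is the multiplicity, 3.

The point is a pole of order 3.


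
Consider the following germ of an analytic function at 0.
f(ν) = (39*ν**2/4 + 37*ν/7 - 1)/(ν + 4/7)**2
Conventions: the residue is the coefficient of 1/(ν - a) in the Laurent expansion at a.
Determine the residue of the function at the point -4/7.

The residue is -41/7.

At the order-2 pole -4/7 set g(ν) = (ν - (-4/7))^2*f(ν) = 39*ν**2/4 + 37*ν/7 - 1.
Order-2 pole: residue = g'(a); g'(-4/7) = -41/7, so the residue is -41/7.


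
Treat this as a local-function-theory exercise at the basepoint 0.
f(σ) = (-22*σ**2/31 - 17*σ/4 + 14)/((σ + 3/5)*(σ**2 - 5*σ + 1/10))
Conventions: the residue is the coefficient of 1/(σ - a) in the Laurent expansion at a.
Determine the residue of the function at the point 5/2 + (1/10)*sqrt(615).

The factor σ**2 - 5*σ + 1/10 splits as (σ - a)(σ - a') with a = 5/2 + (1/10)*sqrt(615), a' = 5/2 - (1/10)*sqrt(615). At the order-1 pole a set g(σ) = (σ - a)*f(σ) = [(-22*σ**2/31 - 17*σ/4 + 14)/(σ + 3/5)] / (σ - a').
Simple pole: residue = g(a) at a = 5/2 + (1/10)*sqrt(615), which is -1875/692 + (48271/659649)*sqrt(615).

The residue is -1875/692 + (48271/659649)*sqrt(615).


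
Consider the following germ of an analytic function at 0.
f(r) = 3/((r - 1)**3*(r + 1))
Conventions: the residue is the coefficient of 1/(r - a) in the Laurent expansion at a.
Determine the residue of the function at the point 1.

At the order-3 pole 1 set g(r) = (r - (1))^3*f(r) = 3/(r + 1).
Order-3 pole: residue = g''(a)/2; g''(1) = 3/4, so the residue is 3/8.

The residue is 3/8.


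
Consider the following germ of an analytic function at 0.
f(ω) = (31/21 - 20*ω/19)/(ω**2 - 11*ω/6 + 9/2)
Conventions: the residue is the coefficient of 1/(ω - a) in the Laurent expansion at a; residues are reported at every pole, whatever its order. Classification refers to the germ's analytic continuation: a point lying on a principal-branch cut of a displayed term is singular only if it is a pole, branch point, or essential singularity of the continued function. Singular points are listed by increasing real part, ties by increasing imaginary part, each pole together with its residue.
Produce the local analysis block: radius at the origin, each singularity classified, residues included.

Radius of convergence at 0: (3/2)*sqrt(2).
At (11/12) - ((1/12)*sqrt(527))*i: a pole of order 1; residue (-10/19) + ((24/4123)*sqrt(527))*i.
At (11/12) + ((1/12)*sqrt(527))*i: a pole of order 1; residue (-10/19) - ((24/4123)*sqrt(527))*i.

Denominator factor (ω**2 - 11*ω/6 + 9/2): discriminant -527/36, complex-conjugate roots (11/12) + ((1/12)*sqrt(527))*i and (11/12) - ((1/12)*sqrt(527))*i; poles of order 1, moduli (3/2)*sqrt(2) and (3/2)*sqrt(2).
The radius of convergence is the smallest modulus among the singular points: (3/2)*sqrt(2).
The factor ω**2 - 11*ω/6 + 9/2 splits as (ω - a)(ω - a') with a = (11/12) - ((1/12)*sqrt(527))*i, a' = (11/12) + ((1/12)*sqrt(527))*i. At the order-1 pole a set g(ω) = (ω - a)*f(ω) = [31/21 - 20*ω/19] / (ω - a').
Simple pole: residue = g(a) at a = (11/12) - ((1/12)*sqrt(527))*i, which is (-10/19) + ((24/4123)*sqrt(527))*i.
The factor ω**2 - 11*ω/6 + 9/2 splits as (ω - a)(ω - a') with a = (11/12) + ((1/12)*sqrt(527))*i, a' = (11/12) - ((1/12)*sqrt(527))*i. At the order-1 pole a set g(ω) = (ω - a)*f(ω) = [31/21 - 20*ω/19] / (ω - a').
Simple pole: residue = g(a) at a = (11/12) + ((1/12)*sqrt(527))*i, which is (-10/19) - ((24/4123)*sqrt(527))*i.
List the singular points by increasing real part (a conjugate pair: the negative imaginary part first).


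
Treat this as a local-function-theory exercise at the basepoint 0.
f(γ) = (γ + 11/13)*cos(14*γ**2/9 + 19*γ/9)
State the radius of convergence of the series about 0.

The radius of convergence is infinite.

The factor cos(14*γ**2/9 + 19*γ/9) is entire and contributes no finite singular point.
The polynomial part has no poles.
No finite singular points: the Taylor series at 0 converges everywhere.


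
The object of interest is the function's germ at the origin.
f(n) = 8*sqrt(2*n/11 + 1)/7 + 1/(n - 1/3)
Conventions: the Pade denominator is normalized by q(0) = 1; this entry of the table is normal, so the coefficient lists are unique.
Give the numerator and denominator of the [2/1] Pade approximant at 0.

The Pade approximant has numerator coefficients [-13/7, -5857256/1761221, -6223124/19373431]; denominator coefficients [1, -754673/251603].

Taylor coefficients needed (expand at 0): a_0 = -13/7, a_1 = -685/77, a_2 = -22873/847, a_3 = -754673/9317.
Write the denominator as Q(n) = 1 + q1*n. Requiring Q*f - P = O(n^4) with deg P <= 2 kills the coefficients of n^3..n^3 in Q*f:
  n^3: a_3 + q1*a_2 = 0, i.e. -754673/9317 + (-22873/847)*q1 = 0.
Solving this linear system: q1 = -754673/251603.
The numerator is Q*f truncated at degree 2: P0 = a_0 = -13/7; P1 = a_1 + q1*a_0 = -5857256/1761221; P2 = a_2 + q1*a_1 = -6223124/19373431.


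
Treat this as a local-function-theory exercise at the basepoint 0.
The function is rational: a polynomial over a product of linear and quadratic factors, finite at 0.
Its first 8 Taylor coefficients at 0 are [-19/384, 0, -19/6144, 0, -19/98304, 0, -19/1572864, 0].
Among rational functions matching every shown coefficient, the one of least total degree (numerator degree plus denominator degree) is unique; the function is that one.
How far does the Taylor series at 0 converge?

The radius of convergence is 4.

No rational of total degree below 2 reproduces all 8 coefficients; solving the [0/2] Pade equations on them gives f(ε) = 19/(24*(ε - 4)*(ε + 4)), whose expansion matches every shown term.
Denominator factor (ε + 4): pole of order 1 at -4, modulus 4.
Denominator factor (ε - 4): pole of order 1 at 4, modulus 4.
The radius of convergence is the smallest modulus among the singular points: 4.


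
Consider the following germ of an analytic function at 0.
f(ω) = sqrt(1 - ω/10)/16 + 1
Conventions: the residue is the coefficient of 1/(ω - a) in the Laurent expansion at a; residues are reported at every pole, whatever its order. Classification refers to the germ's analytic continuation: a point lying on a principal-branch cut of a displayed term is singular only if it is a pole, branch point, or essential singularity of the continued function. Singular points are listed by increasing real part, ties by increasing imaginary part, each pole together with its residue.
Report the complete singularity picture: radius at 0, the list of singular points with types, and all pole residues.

Radius of convergence at 0: 10.
At 10: an algebraic (square-root) branch point.

Branch term (1/16)*sqrt(1 - ω/(10)): its argument vanishes at ω = 10, a square-root branch point, modulus 10.
The radius of convergence is the smallest modulus among the singular points: 10.


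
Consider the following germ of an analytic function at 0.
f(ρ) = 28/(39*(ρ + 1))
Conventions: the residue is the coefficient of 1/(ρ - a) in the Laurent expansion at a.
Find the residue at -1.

The residue is 28/39.

At the order-1 pole -1 set g(ρ) = (ρ - (-1))*f(ρ) = 28/39.
Simple pole: residue = g(a) at a = -1, which is 28/39.


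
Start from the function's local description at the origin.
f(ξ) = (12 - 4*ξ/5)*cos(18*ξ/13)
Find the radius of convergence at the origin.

The radius of convergence is infinite.

The factor cos(18*ξ/13) is entire and contributes no finite singular point.
The polynomial part has no poles.
No finite singular points: the Taylor series at 0 converges everywhere.


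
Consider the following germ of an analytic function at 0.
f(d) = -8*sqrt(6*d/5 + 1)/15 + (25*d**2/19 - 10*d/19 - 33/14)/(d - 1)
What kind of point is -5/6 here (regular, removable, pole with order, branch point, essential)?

The point is an algebraic (square-root) branch point.

The term (-8/15)*sqrt(1 - d/(-5/6)) has argument 1 - -5/6/(-5/6) = 0 at -5/6: a square-root (algebraic, two-sheeted) branch point; the remaining terms are analytic or single-valued there.


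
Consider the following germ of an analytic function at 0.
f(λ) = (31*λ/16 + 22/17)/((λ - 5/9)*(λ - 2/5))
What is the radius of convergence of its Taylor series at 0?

The radius of convergence is 2/5.

Denominator factor (λ - 2/5): pole of order 1 at 2/5, modulus 2/5.
Denominator factor (λ - 5/9): pole of order 1 at 5/9, modulus 5/9.
The radius of convergence is the smallest modulus among the singular points: 2/5.


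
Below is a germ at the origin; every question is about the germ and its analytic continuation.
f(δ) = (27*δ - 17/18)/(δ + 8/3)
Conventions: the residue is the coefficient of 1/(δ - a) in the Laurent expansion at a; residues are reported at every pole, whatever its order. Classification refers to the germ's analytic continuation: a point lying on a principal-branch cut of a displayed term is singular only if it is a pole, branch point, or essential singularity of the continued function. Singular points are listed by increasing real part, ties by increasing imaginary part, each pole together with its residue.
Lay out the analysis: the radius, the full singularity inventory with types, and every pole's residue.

Radius of convergence at 0: 8/3.
At -8/3: a pole of order 1; residue -1313/18.

Denominator factor (δ + 8/3): pole of order 1 at -8/3, modulus 8/3.
The radius of convergence is the smallest modulus among the singular points: 8/3.
At the order-1 pole -8/3 set g(δ) = (δ - (-8/3))*f(δ) = 27*δ - 17/18.
Simple pole: residue = g(a) at a = -8/3, which is -1313/18.


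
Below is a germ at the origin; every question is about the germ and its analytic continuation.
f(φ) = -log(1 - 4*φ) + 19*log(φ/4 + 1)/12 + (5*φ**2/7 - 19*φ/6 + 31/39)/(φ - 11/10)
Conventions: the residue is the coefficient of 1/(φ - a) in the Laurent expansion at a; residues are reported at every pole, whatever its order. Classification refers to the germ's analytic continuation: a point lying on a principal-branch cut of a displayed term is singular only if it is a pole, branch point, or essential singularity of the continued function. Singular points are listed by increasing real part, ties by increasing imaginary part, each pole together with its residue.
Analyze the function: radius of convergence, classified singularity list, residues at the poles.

Radius of convergence at 0: 1/4.
At -4: a logarithmic branch point.
At 1/4: a logarithmic branch point.
At 11/10: a pole of order 1; residue -166/91.

Denominator factor (φ - 11/10): pole of order 1 at 11/10, modulus 11/10.
Branch term (-1)*log(1 - φ/(1/4)): its argument vanishes at φ = 1/4, a logarithmic branch point, modulus 1/4.
Branch term (19/12)*log(1 - φ/(-4)): its argument vanishes at φ = -4, a logarithmic branch point, modulus 4.
The radius of convergence is the smallest modulus among the singular points: 1/4.
The branch terms are analytic at 11/10 and contribute nothing to the residue; only the rational part matters.
At the order-1 pole 11/10 set g(φ) = (φ - (11/10))*(rational part) = 5*φ**2/7 - 19*φ/6 + 31/39.
Simple pole: residue = g(a) at a = 11/10, which is -166/91.
List the singular points by increasing real part (a conjugate pair: the negative imaginary part first).


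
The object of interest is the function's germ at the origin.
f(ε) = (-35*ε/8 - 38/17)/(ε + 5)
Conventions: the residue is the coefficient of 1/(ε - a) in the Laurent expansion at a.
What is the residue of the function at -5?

The residue is 2671/136.

At the order-1 pole -5 set g(ε) = (ε - (-5))*f(ε) = -35*ε/8 - 38/17.
Simple pole: residue = g(a) at a = -5, which is 2671/136.


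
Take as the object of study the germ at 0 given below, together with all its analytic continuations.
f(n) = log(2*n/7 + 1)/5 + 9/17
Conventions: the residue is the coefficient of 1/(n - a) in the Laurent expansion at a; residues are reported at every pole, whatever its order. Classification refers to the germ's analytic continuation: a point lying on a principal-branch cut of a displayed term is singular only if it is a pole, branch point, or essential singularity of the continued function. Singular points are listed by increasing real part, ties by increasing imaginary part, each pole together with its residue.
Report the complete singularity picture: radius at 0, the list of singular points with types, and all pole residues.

Radius of convergence at 0: 7/2.
At -7/2: a logarithmic branch point.

Branch term (1/5)*log(1 - n/(-7/2)): its argument vanishes at n = -7/2, a logarithmic branch point, modulus 7/2.
The radius of convergence is the smallest modulus among the singular points: 7/2.


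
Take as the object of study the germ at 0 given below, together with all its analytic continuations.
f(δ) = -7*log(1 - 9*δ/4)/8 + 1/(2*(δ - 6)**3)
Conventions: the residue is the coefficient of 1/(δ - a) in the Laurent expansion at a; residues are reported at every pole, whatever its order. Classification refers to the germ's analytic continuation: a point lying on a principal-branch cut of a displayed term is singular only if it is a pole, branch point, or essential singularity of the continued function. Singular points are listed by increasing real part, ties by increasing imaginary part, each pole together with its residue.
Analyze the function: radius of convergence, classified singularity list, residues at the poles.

Denominator factor (δ - 6)^3: pole of order 3 at 6, modulus 6.
Branch term (-7/8)*log(1 - δ/(4/9)): its argument vanishes at δ = 4/9, a logarithmic branch point, modulus 4/9.
The radius of convergence is the smallest modulus among the singular points: 4/9.
The branch term is analytic at 6 and contributes nothing to the residue; only the rational part matters.
At the order-3 pole 6 set g(δ) = (δ - (6))^3*(rational part) = 1/2.
Order-3 pole: residue = g''(a)/2; g''(6) = 0, so the residue is 0.
List the singular points by increasing real part (a conjugate pair: the negative imaginary part first).

Radius of convergence at 0: 4/9.
At 4/9: a logarithmic branch point.
At 6: a pole of order 3; residue 0.


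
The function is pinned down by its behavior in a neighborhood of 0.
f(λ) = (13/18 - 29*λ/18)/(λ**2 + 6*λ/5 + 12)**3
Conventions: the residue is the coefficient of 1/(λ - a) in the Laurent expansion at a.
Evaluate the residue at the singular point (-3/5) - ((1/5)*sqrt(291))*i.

The factor λ**2 + 6*λ/5 + 12 splits as (λ - a)(λ - a') with a = (-3/5) - ((1/5)*sqrt(291))*i, a' = (-3/5) + ((1/5)*sqrt(291))*i. At the order-3 pole a set g(λ) = (λ - a)^3*f(λ) = [13/18 - 29*λ/18] / (λ - a')^3.
Order-3 pole: residue = g''(a)/2; g''((-3/5) - ((1/5)*sqrt(291))*i) = ((11875/147853026)*sqrt(291))*i, so the residue is ((11875/295706052)*sqrt(291))*i.

The residue is ((11875/295706052)*sqrt(291))*i.


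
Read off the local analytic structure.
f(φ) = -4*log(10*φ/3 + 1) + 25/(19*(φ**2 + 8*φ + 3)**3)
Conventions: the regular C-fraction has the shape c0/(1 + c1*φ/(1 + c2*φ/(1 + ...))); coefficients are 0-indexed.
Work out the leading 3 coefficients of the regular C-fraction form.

Taylor coefficients (expand at 0): a_0 = 25/513, a_1 = -7040/513, a_2 = 37325/1539.
c0 = a_0 = 25/513. Peel one level at a time: if S = 1 + c*φ/S' with S'(0) = 1, then c is the φ-coefficient of S and S' = c*φ/(S - 1).
S_1 = c0/f = 1 + (1408/5)*φ + (5910067/75)*φ^2 + ...; c1 = 1408/5.
S_2 = c1*φ/(S_1 - 1) = 1 + (-5910067/21120)*φ + ...; c2 = -5910067/21120.

The regular C-fraction coefficients are [25/513, 1408/5, -5910067/21120].


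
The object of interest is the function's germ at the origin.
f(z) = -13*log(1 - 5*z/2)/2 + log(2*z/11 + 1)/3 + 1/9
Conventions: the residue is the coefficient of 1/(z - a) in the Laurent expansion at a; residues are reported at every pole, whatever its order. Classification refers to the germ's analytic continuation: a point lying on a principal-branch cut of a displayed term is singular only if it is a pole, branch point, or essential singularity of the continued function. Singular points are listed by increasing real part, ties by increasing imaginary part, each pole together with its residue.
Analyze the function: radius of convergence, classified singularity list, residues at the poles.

Branch term (-13/2)*log(1 - z/(2/5)): its argument vanishes at z = 2/5, a logarithmic branch point, modulus 2/5.
Branch term (1/3)*log(1 - z/(-11/2)): its argument vanishes at z = -11/2, a logarithmic branch point, modulus 11/2.
The radius of convergence is the smallest modulus among the singular points: 2/5.
List the singular points by increasing real part (a conjugate pair: the negative imaginary part first).

Radius of convergence at 0: 2/5.
At -11/2: a logarithmic branch point.
At 2/5: a logarithmic branch point.


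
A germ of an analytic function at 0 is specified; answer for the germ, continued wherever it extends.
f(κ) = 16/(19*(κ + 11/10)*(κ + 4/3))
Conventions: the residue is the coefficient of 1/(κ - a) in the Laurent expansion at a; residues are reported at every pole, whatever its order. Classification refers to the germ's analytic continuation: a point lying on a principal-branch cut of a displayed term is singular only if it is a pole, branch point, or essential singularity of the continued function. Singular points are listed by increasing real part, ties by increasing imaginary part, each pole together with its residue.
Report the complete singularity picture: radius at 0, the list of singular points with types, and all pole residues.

Radius of convergence at 0: 11/10.
At -4/3: a pole of order 1; residue -480/133.
At -11/10: a pole of order 1; residue 480/133.

Denominator factor (κ + 11/10): pole of order 1 at -11/10, modulus 11/10.
Denominator factor (κ + 4/3): pole of order 1 at -4/3, modulus 4/3.
The radius of convergence is the smallest modulus among the singular points: 11/10.
At the order-1 pole -4/3 set g(κ) = (κ - (-4/3))*f(κ) = 16/(19*(κ + 11/10)).
Simple pole: residue = g(a) at a = -4/3, which is -480/133.
At the order-1 pole -11/10 set g(κ) = (κ - (-11/10))*f(κ) = 16/(19*(κ + 4/3)).
Simple pole: residue = g(a) at a = -11/10, which is 480/133.
List the singular points by increasing real part (a conjugate pair: the negative imaginary part first).


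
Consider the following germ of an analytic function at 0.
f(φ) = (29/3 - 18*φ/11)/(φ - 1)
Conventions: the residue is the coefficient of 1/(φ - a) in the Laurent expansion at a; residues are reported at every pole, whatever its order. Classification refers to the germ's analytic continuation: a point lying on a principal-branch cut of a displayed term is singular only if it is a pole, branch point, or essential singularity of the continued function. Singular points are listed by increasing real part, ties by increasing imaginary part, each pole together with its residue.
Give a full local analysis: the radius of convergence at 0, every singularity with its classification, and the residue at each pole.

Denominator factor (φ - 1): pole of order 1 at 1, modulus 1.
The radius of convergence is the smallest modulus among the singular points: 1.
At the order-1 pole 1 set g(φ) = (φ - (1))*f(φ) = 29/3 - 18*φ/11.
Simple pole: residue = g(a) at a = 1, which is 265/33.

Radius of convergence at 0: 1.
At 1: a pole of order 1; residue 265/33.


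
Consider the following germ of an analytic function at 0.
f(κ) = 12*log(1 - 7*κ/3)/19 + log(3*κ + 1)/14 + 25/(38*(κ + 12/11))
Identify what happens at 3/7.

The term (12/19)*log(1 - κ/(3/7)) has argument 1 - 3/7/(3/7) = 0 at 3/7: a logarithmic (infinitely-sheeted) branch point; the remaining terms are analytic or single-valued there.

The point is a logarithmic branch point.


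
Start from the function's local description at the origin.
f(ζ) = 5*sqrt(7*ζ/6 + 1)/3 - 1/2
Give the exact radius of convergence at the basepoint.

The radius of convergence is 6/7.

Branch term (5/3)*sqrt(1 - ζ/(-6/7)): its argument vanishes at ζ = -6/7, a square-root branch point, modulus 6/7.
The radius of convergence is the smallest modulus among the singular points: 6/7.


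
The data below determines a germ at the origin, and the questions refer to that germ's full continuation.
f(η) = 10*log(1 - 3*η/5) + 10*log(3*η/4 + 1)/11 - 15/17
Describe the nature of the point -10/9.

The point is a regular point.

There is no denominator, hence no pole anywhere.
Branch term log(1 - η/(5/3)): argument at -10/9 is 5/3, nonzero, so -10/9 is not its branch point (a point on a principal cut is still regular for the continued germ).
Branch term log(1 - η/(-4/3)): argument at -10/9 is 1/6, nonzero, so -10/9 is not its branch point (a point on a principal cut is still regular for the continued germ).
So the germ continues analytically to -10/9.


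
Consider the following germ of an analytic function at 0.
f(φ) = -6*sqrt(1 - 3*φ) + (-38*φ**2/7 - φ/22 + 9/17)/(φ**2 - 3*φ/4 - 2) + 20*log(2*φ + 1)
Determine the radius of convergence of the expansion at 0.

Denominator factor (φ**2 - 3*φ/4 - 2): discriminant 137/16, real irrational roots 3/8 + (1/8)*sqrt(137) and 3/8 - (1/8)*sqrt(137); poles of order 1, moduli 3/8 + (1/8)*sqrt(137) and -3/8 + (1/8)*sqrt(137).
Branch term (-6)*sqrt(1 - φ/(1/3)): its argument vanishes at φ = 1/3, a square-root branch point, modulus 1/3.
Branch term (20)*log(1 - φ/(-1/2)): its argument vanishes at φ = -1/2, a logarithmic branch point, modulus 1/2.
The radius of convergence is the smallest modulus among the singular points: 1/3.

The radius of convergence is 1/3.


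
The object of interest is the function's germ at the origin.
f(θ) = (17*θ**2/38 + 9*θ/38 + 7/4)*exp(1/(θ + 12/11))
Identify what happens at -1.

There is no denominator, hence no pole anywhere.
The essential point of exp(1/(θ - (-12/11))) is -12/11, not -1.
So the germ continues analytically to -1.

The point is a regular point.


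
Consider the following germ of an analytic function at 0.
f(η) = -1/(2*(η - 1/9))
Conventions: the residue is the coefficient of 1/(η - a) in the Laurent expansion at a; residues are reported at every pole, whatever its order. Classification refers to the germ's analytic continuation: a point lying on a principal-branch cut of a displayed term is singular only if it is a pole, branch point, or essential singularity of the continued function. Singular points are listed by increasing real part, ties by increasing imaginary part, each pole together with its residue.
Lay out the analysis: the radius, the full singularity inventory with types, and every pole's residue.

Denominator factor (η - 1/9): pole of order 1 at 1/9, modulus 1/9.
The radius of convergence is the smallest modulus among the singular points: 1/9.
At the order-1 pole 1/9 set g(η) = (η - (1/9))*f(η) = -1/2.
Simple pole: residue = g(a) at a = 1/9, which is -1/2.

Radius of convergence at 0: 1/9.
At 1/9: a pole of order 1; residue -1/2.


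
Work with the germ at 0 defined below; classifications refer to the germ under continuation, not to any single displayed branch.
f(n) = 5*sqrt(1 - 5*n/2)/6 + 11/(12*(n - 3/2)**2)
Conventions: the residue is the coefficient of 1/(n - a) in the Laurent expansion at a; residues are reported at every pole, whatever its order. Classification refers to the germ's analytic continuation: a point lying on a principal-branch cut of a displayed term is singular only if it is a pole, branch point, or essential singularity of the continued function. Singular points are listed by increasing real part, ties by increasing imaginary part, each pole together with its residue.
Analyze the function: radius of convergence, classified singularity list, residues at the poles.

Radius of convergence at 0: 2/5.
At 2/5: an algebraic (square-root) branch point.
At 3/2: a pole of order 2; residue 0.

Denominator factor (n - 3/2)^2: pole of order 2 at 3/2, modulus 3/2.
Branch term (5/6)*sqrt(1 - n/(2/5)): its argument vanishes at n = 2/5, a square-root branch point, modulus 2/5.
The radius of convergence is the smallest modulus among the singular points: 2/5.
The branch term is analytic at 3/2 and contributes nothing to the residue; only the rational part matters.
At the order-2 pole 3/2 set g(n) = (n - (3/2))^2*(rational part) = 11/12.
Order-2 pole: residue = g'(a); g'(3/2) = 0, so the residue is 0.
List the singular points by increasing real part (a conjugate pair: the negative imaginary part first).


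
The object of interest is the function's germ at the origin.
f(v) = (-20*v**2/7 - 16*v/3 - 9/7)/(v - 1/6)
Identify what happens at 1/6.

The denominator factor v - 1/6 vanishes at 1/6 and appears to the power 1; the numerator there equals -142/63, nonzero, and no other factor vanishes.
Hence a pole whose order is the multiplicity, 1.

The point is a pole of order 1.


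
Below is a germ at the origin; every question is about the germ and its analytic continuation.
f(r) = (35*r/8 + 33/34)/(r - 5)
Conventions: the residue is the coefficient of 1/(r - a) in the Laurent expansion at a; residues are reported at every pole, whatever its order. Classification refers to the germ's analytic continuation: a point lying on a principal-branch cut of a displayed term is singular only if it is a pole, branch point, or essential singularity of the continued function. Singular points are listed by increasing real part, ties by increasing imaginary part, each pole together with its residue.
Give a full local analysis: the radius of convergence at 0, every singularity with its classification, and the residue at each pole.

Radius of convergence at 0: 5.
At 5: a pole of order 1; residue 3107/136.

Denominator factor (r - 5): pole of order 1 at 5, modulus 5.
The radius of convergence is the smallest modulus among the singular points: 5.
At the order-1 pole 5 set g(r) = (r - (5))*f(r) = 35*r/8 + 33/34.
Simple pole: residue = g(a) at a = 5, which is 3107/136.


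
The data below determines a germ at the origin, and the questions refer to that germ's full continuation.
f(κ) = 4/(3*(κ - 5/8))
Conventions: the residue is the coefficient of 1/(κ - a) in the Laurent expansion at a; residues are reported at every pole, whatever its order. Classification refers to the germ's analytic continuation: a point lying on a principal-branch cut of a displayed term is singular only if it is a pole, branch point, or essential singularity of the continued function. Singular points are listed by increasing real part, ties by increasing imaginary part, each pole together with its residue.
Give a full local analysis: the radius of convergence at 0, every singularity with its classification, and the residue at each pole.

Radius of convergence at 0: 5/8.
At 5/8: a pole of order 1; residue 4/3.

Denominator factor (κ - 5/8): pole of order 1 at 5/8, modulus 5/8.
The radius of convergence is the smallest modulus among the singular points: 5/8.
At the order-1 pole 5/8 set g(κ) = (κ - (5/8))*f(κ) = 4/3.
Simple pole: residue = g(a) at a = 5/8, which is 4/3.


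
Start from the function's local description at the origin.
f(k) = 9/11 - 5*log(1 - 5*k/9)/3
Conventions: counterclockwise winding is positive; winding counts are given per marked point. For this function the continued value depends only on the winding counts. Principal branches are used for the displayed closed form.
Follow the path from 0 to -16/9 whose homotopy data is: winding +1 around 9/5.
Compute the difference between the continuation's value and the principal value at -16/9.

Continued minus principal equals -(10/3)*pi*i.

The rational part is single-valued and drops out of the difference; each branch term changes only by its own monodromy.
(-5/3)*log(1 - k/(9/5)): each positive loop around 9/5 adds 2*pi*i to the log, so winding +1 contributes (-5/3)*(1)*2*pi*i = -(10/3)*pi*i.
Summing the contributions at k = -16/9 gives -(10/3)*pi*i.


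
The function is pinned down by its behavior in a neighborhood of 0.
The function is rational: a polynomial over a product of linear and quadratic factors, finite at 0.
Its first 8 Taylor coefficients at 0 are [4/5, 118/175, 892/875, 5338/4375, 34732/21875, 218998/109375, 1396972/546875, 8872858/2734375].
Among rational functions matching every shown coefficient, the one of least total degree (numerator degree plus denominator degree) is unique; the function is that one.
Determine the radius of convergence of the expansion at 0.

No rational of total degree below 3 reproduces all 8 coefficients; solving the [1/2] Pade equations on them gives f(δ) = (-2*δ/35 - 4/3)/(δ**2 + 4*δ/3 - 5/3), whose expansion matches every shown term.
Denominator factor (δ**2 + 4*δ/3 - 5/3): discriminant 76/9, real irrational roots -2/3 + (1/3)*sqrt(19) and -2/3 - (1/3)*sqrt(19); poles of order 1, moduli -2/3 + (1/3)*sqrt(19) and 2/3 + (1/3)*sqrt(19).
The radius of convergence is the smallest modulus among the singular points: -2/3 + (1/3)*sqrt(19).

The radius of convergence is -2/3 + (1/3)*sqrt(19).
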